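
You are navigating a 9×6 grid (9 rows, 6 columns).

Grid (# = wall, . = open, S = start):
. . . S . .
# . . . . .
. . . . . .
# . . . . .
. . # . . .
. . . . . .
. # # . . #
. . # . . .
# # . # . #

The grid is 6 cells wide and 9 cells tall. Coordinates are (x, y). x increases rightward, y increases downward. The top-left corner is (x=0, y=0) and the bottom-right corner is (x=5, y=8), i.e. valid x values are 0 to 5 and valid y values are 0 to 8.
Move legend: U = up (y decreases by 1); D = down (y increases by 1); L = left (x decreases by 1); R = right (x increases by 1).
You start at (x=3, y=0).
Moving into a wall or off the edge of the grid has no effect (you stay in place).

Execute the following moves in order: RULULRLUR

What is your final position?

Answer: Final position: (x=3, y=0)

Derivation:
Start: (x=3, y=0)
  R (right): (x=3, y=0) -> (x=4, y=0)
  U (up): blocked, stay at (x=4, y=0)
  L (left): (x=4, y=0) -> (x=3, y=0)
  U (up): blocked, stay at (x=3, y=0)
  L (left): (x=3, y=0) -> (x=2, y=0)
  R (right): (x=2, y=0) -> (x=3, y=0)
  L (left): (x=3, y=0) -> (x=2, y=0)
  U (up): blocked, stay at (x=2, y=0)
  R (right): (x=2, y=0) -> (x=3, y=0)
Final: (x=3, y=0)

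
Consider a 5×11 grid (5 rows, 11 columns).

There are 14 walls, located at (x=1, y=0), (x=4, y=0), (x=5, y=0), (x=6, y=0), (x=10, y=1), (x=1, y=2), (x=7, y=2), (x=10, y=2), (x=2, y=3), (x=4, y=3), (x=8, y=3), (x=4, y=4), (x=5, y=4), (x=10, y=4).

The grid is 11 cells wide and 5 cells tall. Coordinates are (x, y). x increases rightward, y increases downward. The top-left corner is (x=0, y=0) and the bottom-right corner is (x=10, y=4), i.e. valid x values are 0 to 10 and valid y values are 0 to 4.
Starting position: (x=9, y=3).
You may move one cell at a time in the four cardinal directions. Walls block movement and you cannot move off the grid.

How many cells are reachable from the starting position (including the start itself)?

BFS flood-fill from (x=9, y=3):
  Distance 0: (x=9, y=3)
  Distance 1: (x=9, y=2), (x=10, y=3), (x=9, y=4)
  Distance 2: (x=9, y=1), (x=8, y=2), (x=8, y=4)
  Distance 3: (x=9, y=0), (x=8, y=1), (x=7, y=4)
  Distance 4: (x=8, y=0), (x=10, y=0), (x=7, y=1), (x=7, y=3), (x=6, y=4)
  Distance 5: (x=7, y=0), (x=6, y=1), (x=6, y=3)
  Distance 6: (x=5, y=1), (x=6, y=2), (x=5, y=3)
  Distance 7: (x=4, y=1), (x=5, y=2)
  Distance 8: (x=3, y=1), (x=4, y=2)
  Distance 9: (x=3, y=0), (x=2, y=1), (x=3, y=2)
  Distance 10: (x=2, y=0), (x=1, y=1), (x=2, y=2), (x=3, y=3)
  Distance 11: (x=0, y=1), (x=3, y=4)
  Distance 12: (x=0, y=0), (x=0, y=2), (x=2, y=4)
  Distance 13: (x=0, y=3), (x=1, y=4)
  Distance 14: (x=1, y=3), (x=0, y=4)
Total reachable: 41 (grid has 41 open cells total)

Answer: Reachable cells: 41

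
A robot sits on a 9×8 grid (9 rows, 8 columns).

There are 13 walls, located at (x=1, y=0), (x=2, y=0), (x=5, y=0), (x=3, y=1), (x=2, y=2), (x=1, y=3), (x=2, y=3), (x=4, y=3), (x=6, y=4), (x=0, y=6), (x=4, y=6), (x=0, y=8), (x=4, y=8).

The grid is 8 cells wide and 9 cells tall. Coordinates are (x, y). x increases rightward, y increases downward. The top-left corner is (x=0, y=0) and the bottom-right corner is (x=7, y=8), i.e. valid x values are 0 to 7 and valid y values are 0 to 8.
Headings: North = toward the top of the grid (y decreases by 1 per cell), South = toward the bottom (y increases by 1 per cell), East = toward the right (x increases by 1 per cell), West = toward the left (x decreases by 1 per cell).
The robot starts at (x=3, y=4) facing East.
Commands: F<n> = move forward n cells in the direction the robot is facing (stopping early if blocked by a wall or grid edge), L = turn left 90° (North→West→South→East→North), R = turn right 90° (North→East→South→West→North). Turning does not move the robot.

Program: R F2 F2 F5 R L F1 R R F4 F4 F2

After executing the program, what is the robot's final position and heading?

Answer: Final position: (x=3, y=2), facing North

Derivation:
Start: (x=3, y=4), facing East
  R: turn right, now facing South
  F2: move forward 2, now at (x=3, y=6)
  F2: move forward 2, now at (x=3, y=8)
  F5: move forward 0/5 (blocked), now at (x=3, y=8)
  R: turn right, now facing West
  L: turn left, now facing South
  F1: move forward 0/1 (blocked), now at (x=3, y=8)
  R: turn right, now facing West
  R: turn right, now facing North
  F4: move forward 4, now at (x=3, y=4)
  F4: move forward 2/4 (blocked), now at (x=3, y=2)
  F2: move forward 0/2 (blocked), now at (x=3, y=2)
Final: (x=3, y=2), facing North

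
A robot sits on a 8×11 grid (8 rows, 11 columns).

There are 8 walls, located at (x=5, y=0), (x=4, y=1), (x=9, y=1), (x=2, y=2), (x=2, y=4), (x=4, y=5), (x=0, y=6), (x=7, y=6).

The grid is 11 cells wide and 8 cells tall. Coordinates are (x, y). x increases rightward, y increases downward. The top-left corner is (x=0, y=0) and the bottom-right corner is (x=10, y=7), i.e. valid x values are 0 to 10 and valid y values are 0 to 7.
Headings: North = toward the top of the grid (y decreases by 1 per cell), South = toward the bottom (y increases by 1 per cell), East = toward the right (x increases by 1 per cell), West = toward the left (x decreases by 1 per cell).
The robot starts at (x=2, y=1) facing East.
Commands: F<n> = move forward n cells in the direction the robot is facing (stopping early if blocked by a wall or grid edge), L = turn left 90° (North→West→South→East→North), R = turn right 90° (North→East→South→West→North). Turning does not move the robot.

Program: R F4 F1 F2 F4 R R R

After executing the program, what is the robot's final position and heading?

Start: (x=2, y=1), facing East
  R: turn right, now facing South
  F4: move forward 0/4 (blocked), now at (x=2, y=1)
  F1: move forward 0/1 (blocked), now at (x=2, y=1)
  F2: move forward 0/2 (blocked), now at (x=2, y=1)
  F4: move forward 0/4 (blocked), now at (x=2, y=1)
  R: turn right, now facing West
  R: turn right, now facing North
  R: turn right, now facing East
Final: (x=2, y=1), facing East

Answer: Final position: (x=2, y=1), facing East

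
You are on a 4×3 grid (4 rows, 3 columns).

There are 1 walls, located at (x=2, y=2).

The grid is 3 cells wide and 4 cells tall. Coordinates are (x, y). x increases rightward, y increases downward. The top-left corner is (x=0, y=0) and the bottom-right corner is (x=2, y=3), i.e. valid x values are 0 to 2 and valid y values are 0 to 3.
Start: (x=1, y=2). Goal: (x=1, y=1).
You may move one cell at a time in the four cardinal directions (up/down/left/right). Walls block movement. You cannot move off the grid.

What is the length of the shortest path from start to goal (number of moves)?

BFS from (x=1, y=2) until reaching (x=1, y=1):
  Distance 0: (x=1, y=2)
  Distance 1: (x=1, y=1), (x=0, y=2), (x=1, y=3)  <- goal reached here
One shortest path (1 moves): (x=1, y=2) -> (x=1, y=1)

Answer: Shortest path length: 1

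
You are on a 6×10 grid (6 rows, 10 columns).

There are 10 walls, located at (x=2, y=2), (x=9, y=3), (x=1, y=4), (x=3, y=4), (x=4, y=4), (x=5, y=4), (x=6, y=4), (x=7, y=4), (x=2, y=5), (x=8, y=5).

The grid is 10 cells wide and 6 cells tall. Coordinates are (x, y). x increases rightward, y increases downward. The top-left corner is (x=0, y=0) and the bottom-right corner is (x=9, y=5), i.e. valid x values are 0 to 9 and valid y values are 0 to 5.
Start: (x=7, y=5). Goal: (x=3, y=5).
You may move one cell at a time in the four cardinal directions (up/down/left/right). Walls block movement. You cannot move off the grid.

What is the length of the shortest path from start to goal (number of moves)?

Answer: Shortest path length: 4

Derivation:
BFS from (x=7, y=5) until reaching (x=3, y=5):
  Distance 0: (x=7, y=5)
  Distance 1: (x=6, y=5)
  Distance 2: (x=5, y=5)
  Distance 3: (x=4, y=5)
  Distance 4: (x=3, y=5)  <- goal reached here
One shortest path (4 moves): (x=7, y=5) -> (x=6, y=5) -> (x=5, y=5) -> (x=4, y=5) -> (x=3, y=5)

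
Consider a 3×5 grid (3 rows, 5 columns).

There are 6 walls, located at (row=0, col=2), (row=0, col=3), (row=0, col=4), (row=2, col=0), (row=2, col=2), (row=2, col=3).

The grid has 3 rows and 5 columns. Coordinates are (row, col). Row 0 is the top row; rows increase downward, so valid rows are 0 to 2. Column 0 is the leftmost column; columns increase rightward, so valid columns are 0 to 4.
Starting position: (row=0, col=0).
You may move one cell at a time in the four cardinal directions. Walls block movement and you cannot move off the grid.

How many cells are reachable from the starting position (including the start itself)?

BFS flood-fill from (row=0, col=0):
  Distance 0: (row=0, col=0)
  Distance 1: (row=0, col=1), (row=1, col=0)
  Distance 2: (row=1, col=1)
  Distance 3: (row=1, col=2), (row=2, col=1)
  Distance 4: (row=1, col=3)
  Distance 5: (row=1, col=4)
  Distance 6: (row=2, col=4)
Total reachable: 9 (grid has 9 open cells total)

Answer: Reachable cells: 9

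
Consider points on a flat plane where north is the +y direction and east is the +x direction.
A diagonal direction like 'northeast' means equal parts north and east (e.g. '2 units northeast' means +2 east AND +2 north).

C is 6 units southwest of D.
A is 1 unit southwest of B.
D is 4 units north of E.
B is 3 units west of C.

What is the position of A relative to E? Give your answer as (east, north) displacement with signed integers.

Answer: A is at (east=-10, north=-3) relative to E.

Derivation:
Place E at the origin (east=0, north=0).
  D is 4 units north of E: delta (east=+0, north=+4); D at (east=0, north=4).
  C is 6 units southwest of D: delta (east=-6, north=-6); C at (east=-6, north=-2).
  B is 3 units west of C: delta (east=-3, north=+0); B at (east=-9, north=-2).
  A is 1 unit southwest of B: delta (east=-1, north=-1); A at (east=-10, north=-3).
Therefore A relative to E: (east=-10, north=-3).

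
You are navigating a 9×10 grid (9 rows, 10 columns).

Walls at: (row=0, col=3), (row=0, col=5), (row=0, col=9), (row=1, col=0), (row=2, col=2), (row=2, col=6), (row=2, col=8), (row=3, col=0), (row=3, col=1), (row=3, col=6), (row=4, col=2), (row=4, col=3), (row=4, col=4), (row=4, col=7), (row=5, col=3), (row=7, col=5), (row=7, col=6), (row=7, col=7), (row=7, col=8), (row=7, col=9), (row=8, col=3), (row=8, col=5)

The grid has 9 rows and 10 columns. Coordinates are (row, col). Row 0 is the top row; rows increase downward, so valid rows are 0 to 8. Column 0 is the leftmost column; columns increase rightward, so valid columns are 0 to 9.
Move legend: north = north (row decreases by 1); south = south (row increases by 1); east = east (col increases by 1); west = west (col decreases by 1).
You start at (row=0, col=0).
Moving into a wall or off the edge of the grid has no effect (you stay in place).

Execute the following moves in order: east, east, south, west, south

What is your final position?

Start: (row=0, col=0)
  east (east): (row=0, col=0) -> (row=0, col=1)
  east (east): (row=0, col=1) -> (row=0, col=2)
  south (south): (row=0, col=2) -> (row=1, col=2)
  west (west): (row=1, col=2) -> (row=1, col=1)
  south (south): (row=1, col=1) -> (row=2, col=1)
Final: (row=2, col=1)

Answer: Final position: (row=2, col=1)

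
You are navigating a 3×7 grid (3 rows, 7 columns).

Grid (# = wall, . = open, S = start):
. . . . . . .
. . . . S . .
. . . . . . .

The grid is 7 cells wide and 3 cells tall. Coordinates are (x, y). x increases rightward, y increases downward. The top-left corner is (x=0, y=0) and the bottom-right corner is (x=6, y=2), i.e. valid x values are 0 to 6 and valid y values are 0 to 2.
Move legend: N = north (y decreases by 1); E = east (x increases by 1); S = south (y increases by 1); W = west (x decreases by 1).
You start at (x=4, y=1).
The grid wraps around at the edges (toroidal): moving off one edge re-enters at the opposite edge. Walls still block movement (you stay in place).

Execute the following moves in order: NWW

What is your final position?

Answer: Final position: (x=2, y=0)

Derivation:
Start: (x=4, y=1)
  N (north): (x=4, y=1) -> (x=4, y=0)
  W (west): (x=4, y=0) -> (x=3, y=0)
  W (west): (x=3, y=0) -> (x=2, y=0)
Final: (x=2, y=0)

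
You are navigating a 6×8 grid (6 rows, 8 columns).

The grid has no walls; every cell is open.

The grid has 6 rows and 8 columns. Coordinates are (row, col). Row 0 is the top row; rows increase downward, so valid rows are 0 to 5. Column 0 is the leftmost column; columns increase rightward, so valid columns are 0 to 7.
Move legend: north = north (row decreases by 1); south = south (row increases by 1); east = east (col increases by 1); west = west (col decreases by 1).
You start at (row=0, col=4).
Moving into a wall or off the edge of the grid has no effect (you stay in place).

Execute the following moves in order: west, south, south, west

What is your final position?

Answer: Final position: (row=2, col=2)

Derivation:
Start: (row=0, col=4)
  west (west): (row=0, col=4) -> (row=0, col=3)
  south (south): (row=0, col=3) -> (row=1, col=3)
  south (south): (row=1, col=3) -> (row=2, col=3)
  west (west): (row=2, col=3) -> (row=2, col=2)
Final: (row=2, col=2)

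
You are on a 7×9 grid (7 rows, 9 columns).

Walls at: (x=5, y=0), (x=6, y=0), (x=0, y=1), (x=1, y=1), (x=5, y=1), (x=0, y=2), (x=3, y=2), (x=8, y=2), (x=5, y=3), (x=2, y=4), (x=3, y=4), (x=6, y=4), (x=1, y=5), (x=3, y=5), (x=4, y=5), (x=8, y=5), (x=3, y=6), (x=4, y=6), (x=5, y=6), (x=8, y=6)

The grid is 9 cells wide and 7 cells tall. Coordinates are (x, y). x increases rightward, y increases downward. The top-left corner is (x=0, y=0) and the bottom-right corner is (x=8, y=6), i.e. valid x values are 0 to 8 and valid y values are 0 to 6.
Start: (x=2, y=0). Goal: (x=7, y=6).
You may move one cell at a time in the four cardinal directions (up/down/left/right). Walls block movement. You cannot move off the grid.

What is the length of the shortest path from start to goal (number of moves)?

BFS from (x=2, y=0) until reaching (x=7, y=6):
  Distance 0: (x=2, y=0)
  Distance 1: (x=1, y=0), (x=3, y=0), (x=2, y=1)
  Distance 2: (x=0, y=0), (x=4, y=0), (x=3, y=1), (x=2, y=2)
  Distance 3: (x=4, y=1), (x=1, y=2), (x=2, y=3)
  Distance 4: (x=4, y=2), (x=1, y=3), (x=3, y=3)
  Distance 5: (x=5, y=2), (x=0, y=3), (x=4, y=3), (x=1, y=4)
  Distance 6: (x=6, y=2), (x=0, y=4), (x=4, y=4)
  Distance 7: (x=6, y=1), (x=7, y=2), (x=6, y=3), (x=5, y=4), (x=0, y=5)
  Distance 8: (x=7, y=1), (x=7, y=3), (x=5, y=5), (x=0, y=6)
  Distance 9: (x=7, y=0), (x=8, y=1), (x=8, y=3), (x=7, y=4), (x=6, y=5), (x=1, y=6)
  Distance 10: (x=8, y=0), (x=8, y=4), (x=7, y=5), (x=2, y=6), (x=6, y=6)
  Distance 11: (x=2, y=5), (x=7, y=6)  <- goal reached here
One shortest path (11 moves): (x=2, y=0) -> (x=3, y=0) -> (x=4, y=0) -> (x=4, y=1) -> (x=4, y=2) -> (x=5, y=2) -> (x=6, y=2) -> (x=7, y=2) -> (x=7, y=3) -> (x=7, y=4) -> (x=7, y=5) -> (x=7, y=6)

Answer: Shortest path length: 11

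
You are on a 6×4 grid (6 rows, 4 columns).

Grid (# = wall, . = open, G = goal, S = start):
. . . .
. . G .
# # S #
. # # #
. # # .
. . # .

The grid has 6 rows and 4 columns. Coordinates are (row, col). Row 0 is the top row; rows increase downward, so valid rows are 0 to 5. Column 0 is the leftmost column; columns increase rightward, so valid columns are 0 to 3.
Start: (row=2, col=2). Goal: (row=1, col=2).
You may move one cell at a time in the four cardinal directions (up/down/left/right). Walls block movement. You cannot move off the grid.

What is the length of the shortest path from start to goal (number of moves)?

BFS from (row=2, col=2) until reaching (row=1, col=2):
  Distance 0: (row=2, col=2)
  Distance 1: (row=1, col=2)  <- goal reached here
One shortest path (1 moves): (row=2, col=2) -> (row=1, col=2)

Answer: Shortest path length: 1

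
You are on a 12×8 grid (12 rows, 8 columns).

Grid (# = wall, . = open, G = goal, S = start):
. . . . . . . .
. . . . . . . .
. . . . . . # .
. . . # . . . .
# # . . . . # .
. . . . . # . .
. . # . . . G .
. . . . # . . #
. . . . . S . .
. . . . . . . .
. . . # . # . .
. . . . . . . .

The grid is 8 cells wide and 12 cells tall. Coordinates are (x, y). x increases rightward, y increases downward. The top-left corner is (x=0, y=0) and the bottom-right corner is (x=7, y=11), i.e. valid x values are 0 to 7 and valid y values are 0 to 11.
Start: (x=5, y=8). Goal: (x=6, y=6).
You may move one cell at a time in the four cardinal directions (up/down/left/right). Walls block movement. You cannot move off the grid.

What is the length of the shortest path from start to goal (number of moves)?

Answer: Shortest path length: 3

Derivation:
BFS from (x=5, y=8) until reaching (x=6, y=6):
  Distance 0: (x=5, y=8)
  Distance 1: (x=5, y=7), (x=4, y=8), (x=6, y=8), (x=5, y=9)
  Distance 2: (x=5, y=6), (x=6, y=7), (x=3, y=8), (x=7, y=8), (x=4, y=9), (x=6, y=9)
  Distance 3: (x=4, y=6), (x=6, y=6), (x=3, y=7), (x=2, y=8), (x=3, y=9), (x=7, y=9), (x=4, y=10), (x=6, y=10)  <- goal reached here
One shortest path (3 moves): (x=5, y=8) -> (x=6, y=8) -> (x=6, y=7) -> (x=6, y=6)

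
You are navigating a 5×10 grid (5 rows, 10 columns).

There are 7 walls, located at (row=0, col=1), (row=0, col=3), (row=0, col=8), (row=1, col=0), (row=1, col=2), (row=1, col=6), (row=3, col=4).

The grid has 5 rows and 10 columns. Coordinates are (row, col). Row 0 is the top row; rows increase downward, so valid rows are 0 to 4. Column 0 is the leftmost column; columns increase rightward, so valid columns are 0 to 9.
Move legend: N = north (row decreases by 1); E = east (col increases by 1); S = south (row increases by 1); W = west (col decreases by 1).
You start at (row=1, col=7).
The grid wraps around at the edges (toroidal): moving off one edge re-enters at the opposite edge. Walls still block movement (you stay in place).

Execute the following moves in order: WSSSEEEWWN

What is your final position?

Start: (row=1, col=7)
  W (west): blocked, stay at (row=1, col=7)
  S (south): (row=1, col=7) -> (row=2, col=7)
  S (south): (row=2, col=7) -> (row=3, col=7)
  S (south): (row=3, col=7) -> (row=4, col=7)
  E (east): (row=4, col=7) -> (row=4, col=8)
  E (east): (row=4, col=8) -> (row=4, col=9)
  E (east): (row=4, col=9) -> (row=4, col=0)
  W (west): (row=4, col=0) -> (row=4, col=9)
  W (west): (row=4, col=9) -> (row=4, col=8)
  N (north): (row=4, col=8) -> (row=3, col=8)
Final: (row=3, col=8)

Answer: Final position: (row=3, col=8)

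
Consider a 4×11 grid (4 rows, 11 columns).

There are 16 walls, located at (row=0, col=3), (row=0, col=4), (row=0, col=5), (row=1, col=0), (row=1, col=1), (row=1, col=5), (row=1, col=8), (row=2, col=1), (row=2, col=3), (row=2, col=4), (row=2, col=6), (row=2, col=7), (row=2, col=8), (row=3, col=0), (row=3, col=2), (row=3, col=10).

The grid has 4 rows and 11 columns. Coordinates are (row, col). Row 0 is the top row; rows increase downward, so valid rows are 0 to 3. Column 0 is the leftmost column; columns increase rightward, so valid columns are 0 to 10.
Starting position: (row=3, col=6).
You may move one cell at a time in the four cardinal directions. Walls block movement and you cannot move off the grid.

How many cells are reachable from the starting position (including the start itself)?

Answer: Reachable cells: 19

Derivation:
BFS flood-fill from (row=3, col=6):
  Distance 0: (row=3, col=6)
  Distance 1: (row=3, col=5), (row=3, col=7)
  Distance 2: (row=2, col=5), (row=3, col=4), (row=3, col=8)
  Distance 3: (row=3, col=3), (row=3, col=9)
  Distance 4: (row=2, col=9)
  Distance 5: (row=1, col=9), (row=2, col=10)
  Distance 6: (row=0, col=9), (row=1, col=10)
  Distance 7: (row=0, col=8), (row=0, col=10)
  Distance 8: (row=0, col=7)
  Distance 9: (row=0, col=6), (row=1, col=7)
  Distance 10: (row=1, col=6)
Total reachable: 19 (grid has 28 open cells total)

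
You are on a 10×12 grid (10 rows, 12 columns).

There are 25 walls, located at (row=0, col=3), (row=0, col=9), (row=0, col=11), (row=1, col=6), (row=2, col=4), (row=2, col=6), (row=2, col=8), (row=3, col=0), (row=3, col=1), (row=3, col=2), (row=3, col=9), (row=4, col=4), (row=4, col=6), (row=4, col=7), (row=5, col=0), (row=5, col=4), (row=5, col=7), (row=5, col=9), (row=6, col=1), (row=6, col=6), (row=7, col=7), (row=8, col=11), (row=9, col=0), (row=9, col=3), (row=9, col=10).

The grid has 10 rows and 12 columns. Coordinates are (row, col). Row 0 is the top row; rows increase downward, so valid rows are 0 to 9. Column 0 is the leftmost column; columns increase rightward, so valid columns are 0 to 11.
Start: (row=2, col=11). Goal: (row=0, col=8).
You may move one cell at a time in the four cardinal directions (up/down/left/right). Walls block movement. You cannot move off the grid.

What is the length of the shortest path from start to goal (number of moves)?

Answer: Shortest path length: 5

Derivation:
BFS from (row=2, col=11) until reaching (row=0, col=8):
  Distance 0: (row=2, col=11)
  Distance 1: (row=1, col=11), (row=2, col=10), (row=3, col=11)
  Distance 2: (row=1, col=10), (row=2, col=9), (row=3, col=10), (row=4, col=11)
  Distance 3: (row=0, col=10), (row=1, col=9), (row=4, col=10), (row=5, col=11)
  Distance 4: (row=1, col=8), (row=4, col=9), (row=5, col=10), (row=6, col=11)
  Distance 5: (row=0, col=8), (row=1, col=7), (row=4, col=8), (row=6, col=10), (row=7, col=11)  <- goal reached here
One shortest path (5 moves): (row=2, col=11) -> (row=2, col=10) -> (row=2, col=9) -> (row=1, col=9) -> (row=1, col=8) -> (row=0, col=8)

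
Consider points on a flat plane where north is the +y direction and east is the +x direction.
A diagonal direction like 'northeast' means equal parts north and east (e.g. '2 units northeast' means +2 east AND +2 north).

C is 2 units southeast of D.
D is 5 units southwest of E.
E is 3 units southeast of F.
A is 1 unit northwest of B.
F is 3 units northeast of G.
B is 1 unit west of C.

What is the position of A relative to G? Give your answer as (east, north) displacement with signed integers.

Answer: A is at (east=1, north=-6) relative to G.

Derivation:
Place G at the origin (east=0, north=0).
  F is 3 units northeast of G: delta (east=+3, north=+3); F at (east=3, north=3).
  E is 3 units southeast of F: delta (east=+3, north=-3); E at (east=6, north=0).
  D is 5 units southwest of E: delta (east=-5, north=-5); D at (east=1, north=-5).
  C is 2 units southeast of D: delta (east=+2, north=-2); C at (east=3, north=-7).
  B is 1 unit west of C: delta (east=-1, north=+0); B at (east=2, north=-7).
  A is 1 unit northwest of B: delta (east=-1, north=+1); A at (east=1, north=-6).
Therefore A relative to G: (east=1, north=-6).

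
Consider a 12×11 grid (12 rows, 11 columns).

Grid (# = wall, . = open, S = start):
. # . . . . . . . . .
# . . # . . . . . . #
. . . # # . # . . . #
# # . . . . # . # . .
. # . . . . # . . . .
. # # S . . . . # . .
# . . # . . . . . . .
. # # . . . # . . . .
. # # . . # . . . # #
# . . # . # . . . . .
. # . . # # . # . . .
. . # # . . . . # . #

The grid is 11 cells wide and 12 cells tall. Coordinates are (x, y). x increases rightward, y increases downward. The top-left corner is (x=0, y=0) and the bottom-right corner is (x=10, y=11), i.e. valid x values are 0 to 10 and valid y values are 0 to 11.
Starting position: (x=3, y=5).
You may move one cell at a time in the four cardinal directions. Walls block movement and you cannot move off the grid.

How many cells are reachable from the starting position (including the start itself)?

BFS flood-fill from (x=3, y=5):
  Distance 0: (x=3, y=5)
  Distance 1: (x=3, y=4), (x=4, y=5)
  Distance 2: (x=3, y=3), (x=2, y=4), (x=4, y=4), (x=5, y=5), (x=4, y=6)
  Distance 3: (x=2, y=3), (x=4, y=3), (x=5, y=4), (x=6, y=5), (x=5, y=6), (x=4, y=7)
  Distance 4: (x=2, y=2), (x=5, y=3), (x=7, y=5), (x=6, y=6), (x=3, y=7), (x=5, y=7), (x=4, y=8)
  Distance 5: (x=2, y=1), (x=1, y=2), (x=5, y=2), (x=7, y=4), (x=7, y=6), (x=3, y=8), (x=4, y=9)
  Distance 6: (x=2, y=0), (x=1, y=1), (x=5, y=1), (x=0, y=2), (x=7, y=3), (x=8, y=4), (x=8, y=6), (x=7, y=7)
  Distance 7: (x=3, y=0), (x=5, y=0), (x=4, y=1), (x=6, y=1), (x=7, y=2), (x=9, y=4), (x=9, y=6), (x=8, y=7), (x=7, y=8)
  Distance 8: (x=4, y=0), (x=6, y=0), (x=7, y=1), (x=8, y=2), (x=9, y=3), (x=10, y=4), (x=9, y=5), (x=10, y=6), (x=9, y=7), (x=6, y=8), (x=8, y=8), (x=7, y=9)
  Distance 9: (x=7, y=0), (x=8, y=1), (x=9, y=2), (x=10, y=3), (x=10, y=5), (x=10, y=7), (x=6, y=9), (x=8, y=9)
  Distance 10: (x=8, y=0), (x=9, y=1), (x=9, y=9), (x=6, y=10), (x=8, y=10)
  Distance 11: (x=9, y=0), (x=10, y=9), (x=9, y=10), (x=6, y=11)
  Distance 12: (x=10, y=0), (x=10, y=10), (x=5, y=11), (x=7, y=11), (x=9, y=11)
  Distance 13: (x=4, y=11)
Total reachable: 80 (grid has 94 open cells total)

Answer: Reachable cells: 80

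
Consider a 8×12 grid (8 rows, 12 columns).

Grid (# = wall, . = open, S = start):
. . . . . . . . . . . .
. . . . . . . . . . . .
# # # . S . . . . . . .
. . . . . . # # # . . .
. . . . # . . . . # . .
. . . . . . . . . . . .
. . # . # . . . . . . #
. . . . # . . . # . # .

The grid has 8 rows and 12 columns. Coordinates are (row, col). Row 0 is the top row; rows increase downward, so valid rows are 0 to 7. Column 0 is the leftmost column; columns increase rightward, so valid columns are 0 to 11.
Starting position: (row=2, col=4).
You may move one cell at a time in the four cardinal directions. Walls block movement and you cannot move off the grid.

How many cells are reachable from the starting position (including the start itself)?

BFS flood-fill from (row=2, col=4):
  Distance 0: (row=2, col=4)
  Distance 1: (row=1, col=4), (row=2, col=3), (row=2, col=5), (row=3, col=4)
  Distance 2: (row=0, col=4), (row=1, col=3), (row=1, col=5), (row=2, col=6), (row=3, col=3), (row=3, col=5)
  Distance 3: (row=0, col=3), (row=0, col=5), (row=1, col=2), (row=1, col=6), (row=2, col=7), (row=3, col=2), (row=4, col=3), (row=4, col=5)
  Distance 4: (row=0, col=2), (row=0, col=6), (row=1, col=1), (row=1, col=7), (row=2, col=8), (row=3, col=1), (row=4, col=2), (row=4, col=6), (row=5, col=3), (row=5, col=5)
  Distance 5: (row=0, col=1), (row=0, col=7), (row=1, col=0), (row=1, col=8), (row=2, col=9), (row=3, col=0), (row=4, col=1), (row=4, col=7), (row=5, col=2), (row=5, col=4), (row=5, col=6), (row=6, col=3), (row=6, col=5)
  Distance 6: (row=0, col=0), (row=0, col=8), (row=1, col=9), (row=2, col=10), (row=3, col=9), (row=4, col=0), (row=4, col=8), (row=5, col=1), (row=5, col=7), (row=6, col=6), (row=7, col=3), (row=7, col=5)
  Distance 7: (row=0, col=9), (row=1, col=10), (row=2, col=11), (row=3, col=10), (row=5, col=0), (row=5, col=8), (row=6, col=1), (row=6, col=7), (row=7, col=2), (row=7, col=6)
  Distance 8: (row=0, col=10), (row=1, col=11), (row=3, col=11), (row=4, col=10), (row=5, col=9), (row=6, col=0), (row=6, col=8), (row=7, col=1), (row=7, col=7)
  Distance 9: (row=0, col=11), (row=4, col=11), (row=5, col=10), (row=6, col=9), (row=7, col=0)
  Distance 10: (row=5, col=11), (row=6, col=10), (row=7, col=9)
Total reachable: 81 (grid has 82 open cells total)

Answer: Reachable cells: 81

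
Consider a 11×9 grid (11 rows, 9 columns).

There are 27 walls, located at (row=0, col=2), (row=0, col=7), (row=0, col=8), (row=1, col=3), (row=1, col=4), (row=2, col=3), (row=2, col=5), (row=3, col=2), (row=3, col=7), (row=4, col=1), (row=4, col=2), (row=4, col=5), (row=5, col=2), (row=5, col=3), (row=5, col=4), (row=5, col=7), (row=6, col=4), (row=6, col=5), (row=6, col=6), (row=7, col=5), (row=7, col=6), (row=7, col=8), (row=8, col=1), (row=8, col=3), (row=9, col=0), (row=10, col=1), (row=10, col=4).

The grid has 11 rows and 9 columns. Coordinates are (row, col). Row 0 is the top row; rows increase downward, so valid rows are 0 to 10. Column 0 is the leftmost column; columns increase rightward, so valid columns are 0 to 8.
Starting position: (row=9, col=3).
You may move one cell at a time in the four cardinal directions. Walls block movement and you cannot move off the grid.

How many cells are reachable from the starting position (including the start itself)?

Answer: Reachable cells: 71

Derivation:
BFS flood-fill from (row=9, col=3):
  Distance 0: (row=9, col=3)
  Distance 1: (row=9, col=2), (row=9, col=4), (row=10, col=3)
  Distance 2: (row=8, col=2), (row=8, col=4), (row=9, col=1), (row=9, col=5), (row=10, col=2)
  Distance 3: (row=7, col=2), (row=7, col=4), (row=8, col=5), (row=9, col=6), (row=10, col=5)
  Distance 4: (row=6, col=2), (row=7, col=1), (row=7, col=3), (row=8, col=6), (row=9, col=7), (row=10, col=6)
  Distance 5: (row=6, col=1), (row=6, col=3), (row=7, col=0), (row=8, col=7), (row=9, col=8), (row=10, col=7)
  Distance 6: (row=5, col=1), (row=6, col=0), (row=7, col=7), (row=8, col=0), (row=8, col=8), (row=10, col=8)
  Distance 7: (row=5, col=0), (row=6, col=7)
  Distance 8: (row=4, col=0), (row=6, col=8)
  Distance 9: (row=3, col=0), (row=5, col=8)
  Distance 10: (row=2, col=0), (row=3, col=1), (row=4, col=8)
  Distance 11: (row=1, col=0), (row=2, col=1), (row=3, col=8), (row=4, col=7)
  Distance 12: (row=0, col=0), (row=1, col=1), (row=2, col=2), (row=2, col=8), (row=4, col=6)
  Distance 13: (row=0, col=1), (row=1, col=2), (row=1, col=8), (row=2, col=7), (row=3, col=6), (row=5, col=6)
  Distance 14: (row=1, col=7), (row=2, col=6), (row=3, col=5), (row=5, col=5)
  Distance 15: (row=1, col=6), (row=3, col=4)
  Distance 16: (row=0, col=6), (row=1, col=5), (row=2, col=4), (row=3, col=3), (row=4, col=4)
  Distance 17: (row=0, col=5), (row=4, col=3)
  Distance 18: (row=0, col=4)
  Distance 19: (row=0, col=3)
Total reachable: 71 (grid has 72 open cells total)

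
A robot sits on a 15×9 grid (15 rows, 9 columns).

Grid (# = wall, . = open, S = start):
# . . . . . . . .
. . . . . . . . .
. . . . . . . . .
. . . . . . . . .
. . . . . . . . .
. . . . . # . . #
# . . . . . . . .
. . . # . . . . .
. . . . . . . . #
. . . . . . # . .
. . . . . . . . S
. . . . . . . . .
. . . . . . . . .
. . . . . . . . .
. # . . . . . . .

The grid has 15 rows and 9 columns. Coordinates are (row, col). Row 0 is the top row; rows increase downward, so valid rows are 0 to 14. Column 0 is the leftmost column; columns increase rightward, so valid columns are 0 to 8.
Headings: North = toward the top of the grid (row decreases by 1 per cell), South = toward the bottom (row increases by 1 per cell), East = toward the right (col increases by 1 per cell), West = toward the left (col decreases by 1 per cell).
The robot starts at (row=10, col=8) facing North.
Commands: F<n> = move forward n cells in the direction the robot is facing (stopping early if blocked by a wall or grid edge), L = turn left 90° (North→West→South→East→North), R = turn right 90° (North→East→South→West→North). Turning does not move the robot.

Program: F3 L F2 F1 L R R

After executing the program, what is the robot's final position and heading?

Start: (row=10, col=8), facing North
  F3: move forward 1/3 (blocked), now at (row=9, col=8)
  L: turn left, now facing West
  F2: move forward 1/2 (blocked), now at (row=9, col=7)
  F1: move forward 0/1 (blocked), now at (row=9, col=7)
  L: turn left, now facing South
  R: turn right, now facing West
  R: turn right, now facing North
Final: (row=9, col=7), facing North

Answer: Final position: (row=9, col=7), facing North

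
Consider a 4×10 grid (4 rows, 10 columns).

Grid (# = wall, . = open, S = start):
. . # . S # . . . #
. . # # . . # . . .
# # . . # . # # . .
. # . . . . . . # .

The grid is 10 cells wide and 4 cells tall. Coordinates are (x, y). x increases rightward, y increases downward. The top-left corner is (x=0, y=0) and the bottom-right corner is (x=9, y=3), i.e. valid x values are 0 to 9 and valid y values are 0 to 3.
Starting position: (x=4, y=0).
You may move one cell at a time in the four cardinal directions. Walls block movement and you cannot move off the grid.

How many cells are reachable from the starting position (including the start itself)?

BFS flood-fill from (x=4, y=0):
  Distance 0: (x=4, y=0)
  Distance 1: (x=3, y=0), (x=4, y=1)
  Distance 2: (x=5, y=1)
  Distance 3: (x=5, y=2)
  Distance 4: (x=5, y=3)
  Distance 5: (x=4, y=3), (x=6, y=3)
  Distance 6: (x=3, y=3), (x=7, y=3)
  Distance 7: (x=3, y=2), (x=2, y=3)
  Distance 8: (x=2, y=2)
Total reachable: 13 (grid has 27 open cells total)

Answer: Reachable cells: 13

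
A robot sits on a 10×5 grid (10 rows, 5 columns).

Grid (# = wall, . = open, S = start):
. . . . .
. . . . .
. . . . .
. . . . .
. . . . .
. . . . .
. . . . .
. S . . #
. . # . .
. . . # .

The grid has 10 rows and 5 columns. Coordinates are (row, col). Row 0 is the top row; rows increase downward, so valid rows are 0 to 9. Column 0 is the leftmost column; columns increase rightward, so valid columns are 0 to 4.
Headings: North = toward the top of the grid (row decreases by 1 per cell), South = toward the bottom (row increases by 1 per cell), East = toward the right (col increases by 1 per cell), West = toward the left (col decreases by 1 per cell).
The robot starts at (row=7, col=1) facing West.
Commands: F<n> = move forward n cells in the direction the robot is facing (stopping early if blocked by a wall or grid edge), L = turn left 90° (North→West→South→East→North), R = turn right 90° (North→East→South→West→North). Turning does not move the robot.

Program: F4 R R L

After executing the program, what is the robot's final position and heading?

Start: (row=7, col=1), facing West
  F4: move forward 1/4 (blocked), now at (row=7, col=0)
  R: turn right, now facing North
  R: turn right, now facing East
  L: turn left, now facing North
Final: (row=7, col=0), facing North

Answer: Final position: (row=7, col=0), facing North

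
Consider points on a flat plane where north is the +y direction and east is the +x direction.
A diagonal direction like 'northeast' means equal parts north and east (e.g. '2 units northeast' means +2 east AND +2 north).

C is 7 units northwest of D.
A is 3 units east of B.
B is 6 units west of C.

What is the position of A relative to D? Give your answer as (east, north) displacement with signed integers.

Answer: A is at (east=-10, north=7) relative to D.

Derivation:
Place D at the origin (east=0, north=0).
  C is 7 units northwest of D: delta (east=-7, north=+7); C at (east=-7, north=7).
  B is 6 units west of C: delta (east=-6, north=+0); B at (east=-13, north=7).
  A is 3 units east of B: delta (east=+3, north=+0); A at (east=-10, north=7).
Therefore A relative to D: (east=-10, north=7).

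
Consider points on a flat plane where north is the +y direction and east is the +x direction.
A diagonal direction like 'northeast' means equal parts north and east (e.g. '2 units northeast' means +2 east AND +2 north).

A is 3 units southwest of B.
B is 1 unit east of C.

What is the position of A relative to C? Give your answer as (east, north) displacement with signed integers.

Answer: A is at (east=-2, north=-3) relative to C.

Derivation:
Place C at the origin (east=0, north=0).
  B is 1 unit east of C: delta (east=+1, north=+0); B at (east=1, north=0).
  A is 3 units southwest of B: delta (east=-3, north=-3); A at (east=-2, north=-3).
Therefore A relative to C: (east=-2, north=-3).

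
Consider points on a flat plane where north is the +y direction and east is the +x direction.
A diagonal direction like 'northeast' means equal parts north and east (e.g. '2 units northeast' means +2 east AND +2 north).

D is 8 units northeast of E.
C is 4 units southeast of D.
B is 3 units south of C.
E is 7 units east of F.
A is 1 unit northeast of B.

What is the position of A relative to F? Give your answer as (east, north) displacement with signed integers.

Answer: A is at (east=20, north=2) relative to F.

Derivation:
Place F at the origin (east=0, north=0).
  E is 7 units east of F: delta (east=+7, north=+0); E at (east=7, north=0).
  D is 8 units northeast of E: delta (east=+8, north=+8); D at (east=15, north=8).
  C is 4 units southeast of D: delta (east=+4, north=-4); C at (east=19, north=4).
  B is 3 units south of C: delta (east=+0, north=-3); B at (east=19, north=1).
  A is 1 unit northeast of B: delta (east=+1, north=+1); A at (east=20, north=2).
Therefore A relative to F: (east=20, north=2).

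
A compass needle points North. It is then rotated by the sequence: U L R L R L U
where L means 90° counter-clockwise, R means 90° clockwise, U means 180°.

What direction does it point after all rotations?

Answer: Final heading: West

Derivation:
Start: North
  U (U-turn (180°)) -> South
  L (left (90° counter-clockwise)) -> East
  R (right (90° clockwise)) -> South
  L (left (90° counter-clockwise)) -> East
  R (right (90° clockwise)) -> South
  L (left (90° counter-clockwise)) -> East
  U (U-turn (180°)) -> West
Final: West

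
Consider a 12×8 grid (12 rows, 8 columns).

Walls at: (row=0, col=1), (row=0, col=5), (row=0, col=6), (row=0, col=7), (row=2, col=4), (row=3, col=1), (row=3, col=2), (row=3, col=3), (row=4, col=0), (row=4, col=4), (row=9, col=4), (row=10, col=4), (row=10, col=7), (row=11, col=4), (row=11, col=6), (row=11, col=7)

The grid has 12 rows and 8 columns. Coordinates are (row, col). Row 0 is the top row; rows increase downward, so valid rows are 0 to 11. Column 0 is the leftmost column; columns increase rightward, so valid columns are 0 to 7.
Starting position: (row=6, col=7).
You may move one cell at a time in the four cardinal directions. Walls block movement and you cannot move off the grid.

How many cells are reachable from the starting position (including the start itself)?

Answer: Reachable cells: 80

Derivation:
BFS flood-fill from (row=6, col=7):
  Distance 0: (row=6, col=7)
  Distance 1: (row=5, col=7), (row=6, col=6), (row=7, col=7)
  Distance 2: (row=4, col=7), (row=5, col=6), (row=6, col=5), (row=7, col=6), (row=8, col=7)
  Distance 3: (row=3, col=7), (row=4, col=6), (row=5, col=5), (row=6, col=4), (row=7, col=5), (row=8, col=6), (row=9, col=7)
  Distance 4: (row=2, col=7), (row=3, col=6), (row=4, col=5), (row=5, col=4), (row=6, col=3), (row=7, col=4), (row=8, col=5), (row=9, col=6)
  Distance 5: (row=1, col=7), (row=2, col=6), (row=3, col=5), (row=5, col=3), (row=6, col=2), (row=7, col=3), (row=8, col=4), (row=9, col=5), (row=10, col=6)
  Distance 6: (row=1, col=6), (row=2, col=5), (row=3, col=4), (row=4, col=3), (row=5, col=2), (row=6, col=1), (row=7, col=2), (row=8, col=3), (row=10, col=5)
  Distance 7: (row=1, col=5), (row=4, col=2), (row=5, col=1), (row=6, col=0), (row=7, col=1), (row=8, col=2), (row=9, col=3), (row=11, col=5)
  Distance 8: (row=1, col=4), (row=4, col=1), (row=5, col=0), (row=7, col=0), (row=8, col=1), (row=9, col=2), (row=10, col=3)
  Distance 9: (row=0, col=4), (row=1, col=3), (row=8, col=0), (row=9, col=1), (row=10, col=2), (row=11, col=3)
  Distance 10: (row=0, col=3), (row=1, col=2), (row=2, col=3), (row=9, col=0), (row=10, col=1), (row=11, col=2)
  Distance 11: (row=0, col=2), (row=1, col=1), (row=2, col=2), (row=10, col=0), (row=11, col=1)
  Distance 12: (row=1, col=0), (row=2, col=1), (row=11, col=0)
  Distance 13: (row=0, col=0), (row=2, col=0)
  Distance 14: (row=3, col=0)
Total reachable: 80 (grid has 80 open cells total)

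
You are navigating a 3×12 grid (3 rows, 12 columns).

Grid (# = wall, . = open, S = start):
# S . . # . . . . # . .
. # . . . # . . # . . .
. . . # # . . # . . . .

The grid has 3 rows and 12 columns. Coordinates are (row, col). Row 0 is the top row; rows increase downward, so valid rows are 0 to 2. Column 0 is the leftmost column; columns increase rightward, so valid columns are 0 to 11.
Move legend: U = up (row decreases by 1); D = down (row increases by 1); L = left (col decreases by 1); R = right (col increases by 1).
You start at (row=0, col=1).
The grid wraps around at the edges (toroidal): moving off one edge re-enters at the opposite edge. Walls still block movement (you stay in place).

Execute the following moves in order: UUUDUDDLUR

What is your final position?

Start: (row=0, col=1)
  U (up): (row=0, col=1) -> (row=2, col=1)
  U (up): blocked, stay at (row=2, col=1)
  U (up): blocked, stay at (row=2, col=1)
  D (down): (row=2, col=1) -> (row=0, col=1)
  U (up): (row=0, col=1) -> (row=2, col=1)
  D (down): (row=2, col=1) -> (row=0, col=1)
  D (down): blocked, stay at (row=0, col=1)
  L (left): blocked, stay at (row=0, col=1)
  U (up): (row=0, col=1) -> (row=2, col=1)
  R (right): (row=2, col=1) -> (row=2, col=2)
Final: (row=2, col=2)

Answer: Final position: (row=2, col=2)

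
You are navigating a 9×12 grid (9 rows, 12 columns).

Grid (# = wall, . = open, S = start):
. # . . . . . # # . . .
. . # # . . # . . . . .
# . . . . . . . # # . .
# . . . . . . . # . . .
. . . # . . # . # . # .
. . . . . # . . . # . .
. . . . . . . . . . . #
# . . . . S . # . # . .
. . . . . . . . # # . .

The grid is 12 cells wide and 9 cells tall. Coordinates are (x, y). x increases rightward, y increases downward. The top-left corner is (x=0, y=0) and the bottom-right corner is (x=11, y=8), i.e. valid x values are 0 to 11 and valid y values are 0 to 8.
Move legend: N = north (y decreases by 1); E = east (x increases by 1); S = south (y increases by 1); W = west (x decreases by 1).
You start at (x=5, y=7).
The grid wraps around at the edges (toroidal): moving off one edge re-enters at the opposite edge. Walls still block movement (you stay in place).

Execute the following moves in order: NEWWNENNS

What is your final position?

Answer: Final position: (x=4, y=4)

Derivation:
Start: (x=5, y=7)
  N (north): (x=5, y=7) -> (x=5, y=6)
  E (east): (x=5, y=6) -> (x=6, y=6)
  W (west): (x=6, y=6) -> (x=5, y=6)
  W (west): (x=5, y=6) -> (x=4, y=6)
  N (north): (x=4, y=6) -> (x=4, y=5)
  E (east): blocked, stay at (x=4, y=5)
  N (north): (x=4, y=5) -> (x=4, y=4)
  N (north): (x=4, y=4) -> (x=4, y=3)
  S (south): (x=4, y=3) -> (x=4, y=4)
Final: (x=4, y=4)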